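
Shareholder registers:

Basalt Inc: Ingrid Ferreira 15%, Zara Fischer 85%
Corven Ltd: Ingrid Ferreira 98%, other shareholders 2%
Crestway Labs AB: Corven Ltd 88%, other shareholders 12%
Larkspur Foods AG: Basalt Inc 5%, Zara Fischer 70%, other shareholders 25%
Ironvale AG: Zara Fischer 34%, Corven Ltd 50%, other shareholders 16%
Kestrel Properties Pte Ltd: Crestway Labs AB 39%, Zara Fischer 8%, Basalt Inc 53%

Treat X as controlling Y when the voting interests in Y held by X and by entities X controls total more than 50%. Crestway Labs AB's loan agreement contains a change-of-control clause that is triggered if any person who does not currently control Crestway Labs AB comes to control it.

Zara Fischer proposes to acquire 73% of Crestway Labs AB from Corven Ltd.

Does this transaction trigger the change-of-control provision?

The purchase adds only to Zara's holdings (Corven's stake shrinks), so Zara is the only person who could newly come to control Crestway.
Zara holds 85% of Basalt, so Zara controls Basalt.
Basalt and Zara together hold 5% + 70% = 75% of Larkspur, so Zara controls Larkspur.
Zara and Basalt together hold 8% + 53% = 61% of Kestrel, so Zara controls Kestrel.
Neither Zara nor any entity Zara controls holds any voting interest in Crestway.
So before the transaction, Zara does not control Crestway.
After the purchase, Zara holds 73% of Crestway directly, and Corven's stake falls to 15%.
Zara holds 73% of Crestway, so Zara controls Crestway.
Zara did not control Crestway before and does after, so the clause is triggered.

Yes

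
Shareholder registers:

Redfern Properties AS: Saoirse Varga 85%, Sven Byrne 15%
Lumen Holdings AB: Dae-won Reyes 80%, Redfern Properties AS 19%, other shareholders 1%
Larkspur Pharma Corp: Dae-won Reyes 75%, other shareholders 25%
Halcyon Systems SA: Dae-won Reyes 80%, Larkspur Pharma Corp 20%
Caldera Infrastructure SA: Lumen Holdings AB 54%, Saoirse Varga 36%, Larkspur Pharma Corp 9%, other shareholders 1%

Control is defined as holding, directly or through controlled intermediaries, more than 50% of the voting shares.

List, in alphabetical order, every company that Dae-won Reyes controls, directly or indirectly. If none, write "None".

Dae-won holds 80% of Lumen, so Dae-won controls Lumen.
Dae-won holds 75% of Larkspur, so Dae-won controls Larkspur.
Dae-won and Larkspur together hold 80% + 20% = 100% of Halcyon, so Dae-won controls Halcyon.
Lumen and Larkspur together hold 54% + 9% = 63% of Caldera, so Dae-won controls Caldera.
No other company's threshold is met.

Caldera Infrastructure SA, Halcyon Systems SA, Larkspur Pharma Corp, Lumen Holdings AB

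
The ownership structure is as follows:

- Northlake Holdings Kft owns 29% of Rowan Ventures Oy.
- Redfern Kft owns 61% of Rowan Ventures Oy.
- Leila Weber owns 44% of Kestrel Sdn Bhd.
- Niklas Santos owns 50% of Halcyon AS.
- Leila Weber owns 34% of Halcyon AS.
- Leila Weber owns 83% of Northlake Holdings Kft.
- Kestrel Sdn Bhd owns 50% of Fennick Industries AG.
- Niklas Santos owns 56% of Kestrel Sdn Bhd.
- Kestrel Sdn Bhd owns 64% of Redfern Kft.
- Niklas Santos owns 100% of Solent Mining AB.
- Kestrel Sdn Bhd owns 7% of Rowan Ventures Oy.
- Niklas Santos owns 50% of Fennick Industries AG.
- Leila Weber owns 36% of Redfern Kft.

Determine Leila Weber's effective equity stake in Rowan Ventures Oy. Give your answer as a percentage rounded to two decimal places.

66.29%

Leila reaches Rowan along 4 paths.
Via Northlake: 83% × 29% = 24.07%.
Via Kestrel: 44% × 7% = 3.08%.
Via Redfern: 36% × 61% = 21.96%.
Via Kestrel → Redfern: 44% × 64% × 61% = 17.1776%.
Total: 24.07% + 3.08% + 21.96% + 17.1776% = 66.2876%.
Rounded: 66.29%.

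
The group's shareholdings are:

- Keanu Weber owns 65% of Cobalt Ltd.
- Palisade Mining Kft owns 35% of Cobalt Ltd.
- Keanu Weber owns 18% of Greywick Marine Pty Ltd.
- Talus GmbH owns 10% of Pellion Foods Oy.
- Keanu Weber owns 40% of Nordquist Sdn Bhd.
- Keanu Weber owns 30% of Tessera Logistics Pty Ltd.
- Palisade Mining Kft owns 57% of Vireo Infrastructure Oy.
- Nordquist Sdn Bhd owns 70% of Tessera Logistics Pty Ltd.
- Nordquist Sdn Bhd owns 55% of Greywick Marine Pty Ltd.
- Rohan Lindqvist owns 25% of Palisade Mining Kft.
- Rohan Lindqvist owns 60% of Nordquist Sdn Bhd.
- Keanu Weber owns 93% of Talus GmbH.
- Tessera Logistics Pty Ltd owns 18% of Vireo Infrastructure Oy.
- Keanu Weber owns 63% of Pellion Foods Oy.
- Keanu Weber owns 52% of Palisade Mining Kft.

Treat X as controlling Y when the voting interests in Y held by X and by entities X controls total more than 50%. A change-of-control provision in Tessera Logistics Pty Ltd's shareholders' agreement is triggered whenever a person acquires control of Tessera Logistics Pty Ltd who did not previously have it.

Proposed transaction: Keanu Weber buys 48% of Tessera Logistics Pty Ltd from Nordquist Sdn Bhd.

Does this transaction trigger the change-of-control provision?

The purchase adds only to Keanu's holdings (Nordquist's stake shrinks), so Keanu is the only person who could newly come to control Tessera.
Keanu holds 52% of Palisade, so Keanu controls Palisade.
Keanu holds 93% of Talus, so Keanu controls Talus.
Palisade holds 57% of Vireo, so Keanu controls Vireo.
Talus and Keanu together hold 10% + 63% = 73% of Pellion, so Keanu controls Pellion.
Palisade and Keanu together hold 35% + 65% = 100% of Cobalt, so Keanu controls Cobalt.
In Tessera, Keanu's side holds only 30%, not > 50%.
So before the transaction, Keanu does not control Tessera.
After the purchase, Keanu's direct stake in Tessera rises to 30% + 48% = 78%, and Nordquist's stake falls to 22%.
Keanu holds 78% of Tessera, so Keanu controls Tessera.
Keanu did not control Tessera before and does after, so the clause is triggered.

Yes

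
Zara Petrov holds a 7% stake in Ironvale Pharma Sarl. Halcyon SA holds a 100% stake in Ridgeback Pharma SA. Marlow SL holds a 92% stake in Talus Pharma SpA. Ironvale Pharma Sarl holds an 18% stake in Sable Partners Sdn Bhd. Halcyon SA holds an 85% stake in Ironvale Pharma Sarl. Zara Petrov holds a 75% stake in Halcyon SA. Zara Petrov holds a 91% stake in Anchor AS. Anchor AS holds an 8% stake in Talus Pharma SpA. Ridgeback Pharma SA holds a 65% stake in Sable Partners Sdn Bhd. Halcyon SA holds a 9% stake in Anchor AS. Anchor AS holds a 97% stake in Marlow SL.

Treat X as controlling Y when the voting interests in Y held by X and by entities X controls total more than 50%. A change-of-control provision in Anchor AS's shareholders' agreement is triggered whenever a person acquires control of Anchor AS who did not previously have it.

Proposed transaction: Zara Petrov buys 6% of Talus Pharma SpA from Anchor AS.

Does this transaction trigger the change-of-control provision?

The purchase adds only to Zara's holdings (Anchor's stake shrinks), so Zara is the only person who could newly come to control Anchor.
Zara holds 75% of Halcyon, so Zara controls Halcyon.
Halcyon and Zara together hold 9% + 91% = 100% of Anchor, so Zara controls Anchor.
So Zara already controls Anchor before the transaction.
After the purchase, Zara holds 6% of Talus directly, and Anchor's stake falls to 2%.
Zara controlled Anchor already, so this is not a new person acquiring control; every other person's position is unchanged or reduced.
No new person acquires control, so the clause is not triggered.

No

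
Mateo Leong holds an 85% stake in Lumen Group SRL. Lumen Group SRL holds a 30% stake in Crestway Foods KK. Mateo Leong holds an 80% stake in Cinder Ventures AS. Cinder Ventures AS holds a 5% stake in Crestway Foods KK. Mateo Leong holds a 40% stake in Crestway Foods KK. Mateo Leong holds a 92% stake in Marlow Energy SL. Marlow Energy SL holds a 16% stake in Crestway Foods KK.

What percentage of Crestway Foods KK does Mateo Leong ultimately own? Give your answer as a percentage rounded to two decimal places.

Mateo reaches Crestway along 4 paths.
Via Marlow: 92% × 16% = 14.72%.
Direct stake: 40% = 40%.
Via Lumen: 85% × 30% = 25.5%.
Via Cinder: 80% × 5% = 4%.
Total: 14.72% + 40% + 25.5% + 4% = 84.22%.

84.22%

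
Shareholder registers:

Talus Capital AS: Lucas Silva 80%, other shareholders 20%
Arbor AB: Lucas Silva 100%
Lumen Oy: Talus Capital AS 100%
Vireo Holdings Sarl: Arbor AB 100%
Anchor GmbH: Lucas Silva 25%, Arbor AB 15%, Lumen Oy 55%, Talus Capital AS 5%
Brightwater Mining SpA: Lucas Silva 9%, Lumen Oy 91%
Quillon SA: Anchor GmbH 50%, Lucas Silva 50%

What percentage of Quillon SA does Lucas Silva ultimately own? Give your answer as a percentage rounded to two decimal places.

Lucas reaches Quillon along 5 paths.
Via Anchor: 25% × 50% = 12.5%.
Via Arbor → Anchor: 100% × 15% × 50% = 7.5%.
Via Talus → Lumen → Anchor: 80% × 100% × 55% × 50% = 22%.
Via Talus → Anchor: 80% × 5% × 50% = 2%.
Direct stake: 50% = 50%.
Total: 12.5% + 7.5% + 22% + 2% + 50% = 94%.
Rounded: 94.00%.

94.00%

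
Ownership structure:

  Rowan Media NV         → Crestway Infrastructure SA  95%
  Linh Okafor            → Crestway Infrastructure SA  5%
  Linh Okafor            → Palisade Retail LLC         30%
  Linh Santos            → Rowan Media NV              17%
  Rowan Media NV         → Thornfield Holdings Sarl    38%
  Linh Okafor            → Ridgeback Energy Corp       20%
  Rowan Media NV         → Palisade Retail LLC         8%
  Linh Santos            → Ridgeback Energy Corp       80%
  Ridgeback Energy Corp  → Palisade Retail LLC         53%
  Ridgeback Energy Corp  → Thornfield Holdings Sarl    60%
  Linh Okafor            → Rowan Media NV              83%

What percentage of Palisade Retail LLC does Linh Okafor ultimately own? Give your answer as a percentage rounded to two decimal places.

Linh Okafor reaches Palisade along 3 paths.
Via Rowan: 83% × 8% = 6.64%.
Via Ridgeback: 20% × 53% = 10.6%.
Direct stake: 30% = 30%.
Total: 6.64% + 10.6% + 30% = 47.24%.

47.24%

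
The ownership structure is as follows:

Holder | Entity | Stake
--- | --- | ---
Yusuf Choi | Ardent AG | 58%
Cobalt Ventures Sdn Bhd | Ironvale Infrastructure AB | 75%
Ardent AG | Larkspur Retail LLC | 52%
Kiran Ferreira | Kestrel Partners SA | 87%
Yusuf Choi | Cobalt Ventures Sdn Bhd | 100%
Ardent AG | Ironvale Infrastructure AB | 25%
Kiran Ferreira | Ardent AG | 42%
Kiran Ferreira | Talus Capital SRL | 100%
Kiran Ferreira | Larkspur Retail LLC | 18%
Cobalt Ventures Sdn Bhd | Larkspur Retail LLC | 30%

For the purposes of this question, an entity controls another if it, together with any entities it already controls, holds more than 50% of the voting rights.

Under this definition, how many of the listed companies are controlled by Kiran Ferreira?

Kiran holds 87% of Kestrel, so Kiran controls Kestrel.
Kiran holds 100% of Talus, so Kiran controls Talus.
No other company's threshold is met.
Kiran controls 2 companies.

2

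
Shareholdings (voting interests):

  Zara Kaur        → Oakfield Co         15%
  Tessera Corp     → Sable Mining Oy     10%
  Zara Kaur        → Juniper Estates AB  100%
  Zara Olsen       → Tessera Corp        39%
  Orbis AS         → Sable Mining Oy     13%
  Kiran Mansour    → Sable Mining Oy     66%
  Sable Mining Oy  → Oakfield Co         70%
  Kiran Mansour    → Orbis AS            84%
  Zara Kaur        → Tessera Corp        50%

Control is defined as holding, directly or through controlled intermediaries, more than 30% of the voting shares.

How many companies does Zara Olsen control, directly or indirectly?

Zara Olsen holds 39% of Tessera, so Zara Olsen controls Tessera.
No other company's threshold is met.
Zara Olsen controls 1 company.

1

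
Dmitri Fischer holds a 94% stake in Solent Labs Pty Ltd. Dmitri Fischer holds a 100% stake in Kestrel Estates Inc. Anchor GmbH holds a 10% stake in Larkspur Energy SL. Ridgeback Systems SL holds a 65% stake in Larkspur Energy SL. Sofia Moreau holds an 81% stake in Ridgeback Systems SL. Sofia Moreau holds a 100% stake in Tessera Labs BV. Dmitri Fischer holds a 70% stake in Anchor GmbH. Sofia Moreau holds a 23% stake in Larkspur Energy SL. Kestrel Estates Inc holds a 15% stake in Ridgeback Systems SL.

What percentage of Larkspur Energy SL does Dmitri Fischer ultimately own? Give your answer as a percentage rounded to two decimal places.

16.75%

Dmitri reaches Larkspur along 2 paths.
Via Kestrel → Ridgeback: 100% × 15% × 65% = 9.75%.
Via Anchor: 70% × 10% = 7%.
Total: 9.75% + 7% = 16.75%.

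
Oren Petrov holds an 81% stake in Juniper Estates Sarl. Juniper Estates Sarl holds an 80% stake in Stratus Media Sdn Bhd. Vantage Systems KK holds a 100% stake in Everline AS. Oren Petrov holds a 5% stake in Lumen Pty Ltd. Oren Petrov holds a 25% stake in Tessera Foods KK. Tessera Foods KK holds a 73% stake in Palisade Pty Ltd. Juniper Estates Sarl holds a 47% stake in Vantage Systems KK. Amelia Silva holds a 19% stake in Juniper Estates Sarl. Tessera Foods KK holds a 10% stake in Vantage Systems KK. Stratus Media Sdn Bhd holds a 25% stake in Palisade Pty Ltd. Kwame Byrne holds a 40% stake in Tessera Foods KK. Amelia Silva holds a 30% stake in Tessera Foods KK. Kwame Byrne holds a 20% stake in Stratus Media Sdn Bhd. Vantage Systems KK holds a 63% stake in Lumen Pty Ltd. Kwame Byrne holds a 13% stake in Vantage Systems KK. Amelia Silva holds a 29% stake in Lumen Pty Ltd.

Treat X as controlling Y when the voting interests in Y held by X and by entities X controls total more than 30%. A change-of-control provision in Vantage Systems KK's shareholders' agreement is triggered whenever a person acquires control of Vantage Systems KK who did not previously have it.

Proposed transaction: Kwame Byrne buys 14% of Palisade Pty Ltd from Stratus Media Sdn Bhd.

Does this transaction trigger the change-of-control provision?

No

The purchase adds only to Kwame's holdings (Stratus's stake shrinks), so Kwame is the only person who could newly come to control Vantage.
Kwame holds 40% of Tessera, so Kwame controls Tessera.
Tessera holds 73% of Palisade, so Kwame controls Palisade.
In Vantage, Kwame's side holds only 10% + 13% = 23%, not > 30%.
So before the transaction, Kwame does not control Vantage.
After the purchase, Kwame holds 14% of Palisade directly, and Stratus's stake falls to 11%.
Tessera and Kwame together hold 73% + 14% = 87% of Palisade, so Kwame controls Palisade.
After the transaction, Kwame's side holds 10% + 13% = 23% of Vantage, not > 30%, so Kwame still does not control Vantage.
No new person acquires control, so the clause is not triggered.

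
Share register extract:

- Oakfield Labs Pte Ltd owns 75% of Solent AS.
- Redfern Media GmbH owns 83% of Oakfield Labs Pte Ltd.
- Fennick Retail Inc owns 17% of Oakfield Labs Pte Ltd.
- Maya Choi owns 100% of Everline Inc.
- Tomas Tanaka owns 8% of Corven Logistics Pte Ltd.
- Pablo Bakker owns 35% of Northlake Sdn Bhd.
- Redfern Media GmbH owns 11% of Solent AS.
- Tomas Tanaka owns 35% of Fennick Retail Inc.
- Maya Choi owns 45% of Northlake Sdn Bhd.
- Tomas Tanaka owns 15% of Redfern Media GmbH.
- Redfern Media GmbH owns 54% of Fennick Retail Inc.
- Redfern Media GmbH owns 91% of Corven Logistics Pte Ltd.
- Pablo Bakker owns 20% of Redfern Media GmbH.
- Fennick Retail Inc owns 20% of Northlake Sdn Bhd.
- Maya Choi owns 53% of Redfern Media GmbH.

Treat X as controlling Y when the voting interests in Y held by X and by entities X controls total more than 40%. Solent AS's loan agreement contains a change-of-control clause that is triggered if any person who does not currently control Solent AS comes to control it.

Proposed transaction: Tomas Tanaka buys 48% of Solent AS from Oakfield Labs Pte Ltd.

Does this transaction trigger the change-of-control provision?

The purchase adds only to Tomas's holdings (Oakfield's stake shrinks), so Tomas is the only person who could newly come to control Solent.
Tomas's largest direct stake is 35% in Fennick, which does not meet the threshold, so Tomas controls no company.
Neither Tomas nor any entity Tomas controls holds any voting interest in Solent.
So before the transaction, Tomas does not control Solent.
After the purchase, Tomas holds 48% of Solent directly, and Oakfield's stake falls to 27%.
Tomas holds 48% of Solent, so Tomas controls Solent.
Tomas did not control Solent before and does after, so the clause is triggered.

Yes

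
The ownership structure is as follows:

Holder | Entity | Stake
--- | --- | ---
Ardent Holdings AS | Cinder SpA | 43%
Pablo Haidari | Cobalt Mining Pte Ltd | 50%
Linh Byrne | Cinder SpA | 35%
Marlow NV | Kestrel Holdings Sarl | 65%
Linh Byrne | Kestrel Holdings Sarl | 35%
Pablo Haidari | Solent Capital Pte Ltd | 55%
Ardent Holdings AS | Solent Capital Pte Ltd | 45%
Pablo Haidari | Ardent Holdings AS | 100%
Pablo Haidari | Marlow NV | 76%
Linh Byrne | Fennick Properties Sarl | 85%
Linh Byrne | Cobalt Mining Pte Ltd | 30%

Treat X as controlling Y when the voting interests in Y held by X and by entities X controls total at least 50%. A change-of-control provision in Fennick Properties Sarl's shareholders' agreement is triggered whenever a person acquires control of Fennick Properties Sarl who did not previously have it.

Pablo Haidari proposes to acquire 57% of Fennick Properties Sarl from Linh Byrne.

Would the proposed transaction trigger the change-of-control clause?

The purchase adds only to Pablo's holdings (Linh's stake shrinks), so Pablo is the only person who could newly come to control Fennick.
Pablo holds 50% of Cobalt, so Pablo controls Cobalt.
Pablo holds 76% of Marlow, so Pablo controls Marlow.
Pablo holds 100% of Ardent, so Pablo controls Ardent.
Ardent and Pablo together hold 45% + 55% = 100% of Solent, so Pablo controls Solent.
Marlow holds 65% of Kestrel, so Pablo controls Kestrel.
Neither Pablo nor any entity Pablo controls holds any voting interest in Fennick.
So before the transaction, Pablo does not control Fennick.
After the purchase, Pablo holds 57% of Fennick directly, and Linh's stake falls to 28%.
Pablo holds 57% of Fennick, so Pablo controls Fennick.
Pablo did not control Fennick before and does after, so the clause is triggered.

Yes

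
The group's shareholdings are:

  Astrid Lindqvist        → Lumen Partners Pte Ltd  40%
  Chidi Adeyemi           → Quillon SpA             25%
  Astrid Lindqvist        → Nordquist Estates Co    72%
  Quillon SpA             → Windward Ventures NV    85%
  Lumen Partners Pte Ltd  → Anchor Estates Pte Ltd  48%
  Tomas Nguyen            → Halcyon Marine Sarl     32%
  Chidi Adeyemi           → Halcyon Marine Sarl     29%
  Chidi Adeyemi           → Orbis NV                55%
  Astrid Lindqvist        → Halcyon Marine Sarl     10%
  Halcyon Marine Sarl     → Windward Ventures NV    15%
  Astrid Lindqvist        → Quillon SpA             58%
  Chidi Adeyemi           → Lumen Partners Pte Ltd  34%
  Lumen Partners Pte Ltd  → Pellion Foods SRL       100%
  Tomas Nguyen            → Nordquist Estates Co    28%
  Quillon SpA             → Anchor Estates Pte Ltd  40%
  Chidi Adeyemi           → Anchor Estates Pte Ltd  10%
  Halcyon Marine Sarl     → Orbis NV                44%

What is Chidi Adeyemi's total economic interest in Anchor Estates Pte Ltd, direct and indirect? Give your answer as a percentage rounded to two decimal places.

Chidi reaches Anchor along 3 paths.
Via Quillon: 25% × 40% = 10%.
Via Lumen: 34% × 48% = 16.32%.
Direct stake: 10% = 10%.
Total: 10% + 16.32% + 10% = 36.32%.

36.32%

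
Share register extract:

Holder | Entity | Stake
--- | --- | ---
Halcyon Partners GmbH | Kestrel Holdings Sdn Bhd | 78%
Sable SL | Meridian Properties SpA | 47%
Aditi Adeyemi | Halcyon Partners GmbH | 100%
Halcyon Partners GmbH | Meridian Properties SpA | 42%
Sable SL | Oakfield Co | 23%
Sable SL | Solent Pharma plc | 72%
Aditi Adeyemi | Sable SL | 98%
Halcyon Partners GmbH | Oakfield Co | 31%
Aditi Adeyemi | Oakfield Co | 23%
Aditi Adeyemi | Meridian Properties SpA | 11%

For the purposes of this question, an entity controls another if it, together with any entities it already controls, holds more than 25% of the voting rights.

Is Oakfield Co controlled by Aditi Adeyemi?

Yes

Aditi holds 100% of Halcyon, so Aditi controls Halcyon.
Aditi holds 98% of Sable, so Aditi controls Sable.
Aditi and Halcyon and Sable together hold 23% + 31% + 23% = 77% of Oakfield, so Aditi controls Oakfield.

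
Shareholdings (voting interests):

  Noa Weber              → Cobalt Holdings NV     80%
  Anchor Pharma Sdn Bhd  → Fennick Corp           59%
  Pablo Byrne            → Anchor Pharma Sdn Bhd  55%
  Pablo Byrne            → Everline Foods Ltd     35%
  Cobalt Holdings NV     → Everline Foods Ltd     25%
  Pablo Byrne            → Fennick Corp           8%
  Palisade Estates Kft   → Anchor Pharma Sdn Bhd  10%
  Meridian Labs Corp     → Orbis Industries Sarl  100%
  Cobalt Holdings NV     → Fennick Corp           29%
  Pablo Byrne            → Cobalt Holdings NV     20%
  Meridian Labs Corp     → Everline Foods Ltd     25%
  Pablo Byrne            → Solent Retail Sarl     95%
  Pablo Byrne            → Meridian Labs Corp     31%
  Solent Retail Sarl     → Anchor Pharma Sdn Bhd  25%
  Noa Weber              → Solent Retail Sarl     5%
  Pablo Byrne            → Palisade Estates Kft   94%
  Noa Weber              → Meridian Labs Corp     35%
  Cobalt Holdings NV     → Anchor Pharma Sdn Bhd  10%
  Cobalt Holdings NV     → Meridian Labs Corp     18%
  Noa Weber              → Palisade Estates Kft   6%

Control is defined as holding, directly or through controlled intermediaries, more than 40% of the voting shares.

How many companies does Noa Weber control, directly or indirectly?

4

Noa holds 80% of Cobalt, so Noa controls Cobalt.
Cobalt and Noa together hold 18% + 35% = 53% of Meridian, so Noa controls Meridian.
Meridian and Cobalt together hold 25% + 25% = 50% of Everline, so Noa controls Everline.
Meridian holds 100% of Orbis, so Noa controls Orbis.
No other company's threshold is met.
Noa controls 4 companies.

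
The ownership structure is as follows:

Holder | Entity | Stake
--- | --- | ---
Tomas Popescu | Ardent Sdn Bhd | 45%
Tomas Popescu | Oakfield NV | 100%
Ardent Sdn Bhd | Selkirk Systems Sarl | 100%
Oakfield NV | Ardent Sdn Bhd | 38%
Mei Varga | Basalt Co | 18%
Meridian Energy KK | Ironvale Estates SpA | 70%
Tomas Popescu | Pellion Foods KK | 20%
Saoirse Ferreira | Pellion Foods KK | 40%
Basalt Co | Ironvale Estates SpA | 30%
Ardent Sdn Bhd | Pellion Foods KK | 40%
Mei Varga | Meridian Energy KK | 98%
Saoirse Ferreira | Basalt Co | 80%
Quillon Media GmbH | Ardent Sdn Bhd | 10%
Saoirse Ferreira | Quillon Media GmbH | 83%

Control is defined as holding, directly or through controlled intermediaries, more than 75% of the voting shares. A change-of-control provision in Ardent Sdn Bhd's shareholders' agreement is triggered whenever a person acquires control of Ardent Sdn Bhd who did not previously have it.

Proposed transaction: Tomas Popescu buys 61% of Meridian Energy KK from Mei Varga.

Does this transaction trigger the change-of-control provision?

The purchase adds only to Tomas's holdings (Mei's stake shrinks), so Tomas is the only person who could newly come to control Ardent.
Tomas holds 100% of Oakfield, so Tomas controls Oakfield.
Tomas and Oakfield together hold 45% + 38% = 83% of Ardent, so Tomas controls Ardent.
So Tomas already controls Ardent before the transaction.
After the purchase, Tomas holds 61% of Meridian directly, and Mei's stake falls to 37%.
Tomas controlled Ardent already, so this is not a new person acquiring control; every other person's position is unchanged or reduced.
No new person acquires control, so the clause is not triggered.

No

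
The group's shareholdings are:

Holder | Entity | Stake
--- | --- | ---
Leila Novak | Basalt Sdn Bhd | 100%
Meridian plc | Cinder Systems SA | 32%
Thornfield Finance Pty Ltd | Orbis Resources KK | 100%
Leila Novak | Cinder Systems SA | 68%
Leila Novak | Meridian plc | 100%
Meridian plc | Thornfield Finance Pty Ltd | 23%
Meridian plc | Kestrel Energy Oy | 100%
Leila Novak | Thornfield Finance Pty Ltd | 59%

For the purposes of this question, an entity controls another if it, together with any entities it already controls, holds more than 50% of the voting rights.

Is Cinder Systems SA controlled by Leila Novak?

Yes

Leila holds 100% of Meridian, so Leila controls Meridian.
Leila and Meridian together hold 68% + 32% = 100% of Cinder, so Leila controls Cinder.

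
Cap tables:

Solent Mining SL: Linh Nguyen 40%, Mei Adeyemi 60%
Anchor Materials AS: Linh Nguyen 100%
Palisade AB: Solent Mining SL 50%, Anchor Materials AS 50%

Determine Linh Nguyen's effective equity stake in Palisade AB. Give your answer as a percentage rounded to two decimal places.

70.00%

Linh reaches Palisade along 2 paths.
Via Solent: 40% × 50% = 20%.
Via Anchor: 100% × 50% = 50%.
Total: 20% + 50% = 70%.
Rounded: 70.00%.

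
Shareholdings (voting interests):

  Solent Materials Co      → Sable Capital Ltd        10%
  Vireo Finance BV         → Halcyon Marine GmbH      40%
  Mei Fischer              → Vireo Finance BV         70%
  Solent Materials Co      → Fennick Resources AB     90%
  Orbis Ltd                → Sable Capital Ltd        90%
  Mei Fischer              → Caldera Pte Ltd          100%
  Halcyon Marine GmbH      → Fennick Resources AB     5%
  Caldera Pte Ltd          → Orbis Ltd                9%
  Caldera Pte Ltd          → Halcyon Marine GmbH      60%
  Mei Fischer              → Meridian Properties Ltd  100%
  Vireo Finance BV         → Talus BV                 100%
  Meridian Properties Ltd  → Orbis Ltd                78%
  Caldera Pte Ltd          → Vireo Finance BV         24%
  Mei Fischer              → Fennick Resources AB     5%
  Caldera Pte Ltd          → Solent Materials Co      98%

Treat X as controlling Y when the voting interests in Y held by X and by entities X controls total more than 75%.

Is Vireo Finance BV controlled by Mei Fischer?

Yes

Mei holds 100% of Caldera, so Mei controls Caldera.
Mei and Caldera together hold 70% + 24% = 94% of Vireo, so Mei controls Vireo.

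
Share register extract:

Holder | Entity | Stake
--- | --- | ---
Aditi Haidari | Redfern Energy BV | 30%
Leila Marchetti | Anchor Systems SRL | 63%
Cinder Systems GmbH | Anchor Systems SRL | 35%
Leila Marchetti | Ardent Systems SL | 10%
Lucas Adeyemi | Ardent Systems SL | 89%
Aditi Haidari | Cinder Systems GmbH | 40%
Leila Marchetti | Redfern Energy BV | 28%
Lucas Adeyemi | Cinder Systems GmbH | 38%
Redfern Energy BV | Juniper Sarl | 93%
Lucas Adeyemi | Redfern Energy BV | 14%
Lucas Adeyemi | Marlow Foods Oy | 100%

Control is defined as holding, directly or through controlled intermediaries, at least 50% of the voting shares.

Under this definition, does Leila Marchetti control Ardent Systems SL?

Leila holds 63% of Anchor, so Leila controls Anchor.
In Ardent, Leila's side holds only 10%, not ≥ 50%.
So Leila does not control Ardent.

No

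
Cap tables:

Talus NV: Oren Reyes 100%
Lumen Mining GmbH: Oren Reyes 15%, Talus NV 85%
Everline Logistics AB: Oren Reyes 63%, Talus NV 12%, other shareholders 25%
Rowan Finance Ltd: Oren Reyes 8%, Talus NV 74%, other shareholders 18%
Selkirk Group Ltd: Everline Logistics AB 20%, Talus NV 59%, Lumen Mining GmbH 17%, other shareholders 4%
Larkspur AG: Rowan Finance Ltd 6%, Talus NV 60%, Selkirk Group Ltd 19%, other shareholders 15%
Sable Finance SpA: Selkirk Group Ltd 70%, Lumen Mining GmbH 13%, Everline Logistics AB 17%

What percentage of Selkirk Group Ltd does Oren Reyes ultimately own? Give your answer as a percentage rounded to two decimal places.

91.00%

Oren reaches Selkirk along 5 paths.
Via Everline: 63% × 20% = 12.6%.
Via Talus → Everline: 100% × 12% × 20% = 2.4%.
Via Talus: 100% × 59% = 59%.
Via Lumen: 15% × 17% = 2.55%.
Via Talus → Lumen: 100% × 85% × 17% = 14.45%.
Total: 12.6% + 2.4% + 59% + 2.55% + 14.45% = 91%.
Rounded: 91.00%.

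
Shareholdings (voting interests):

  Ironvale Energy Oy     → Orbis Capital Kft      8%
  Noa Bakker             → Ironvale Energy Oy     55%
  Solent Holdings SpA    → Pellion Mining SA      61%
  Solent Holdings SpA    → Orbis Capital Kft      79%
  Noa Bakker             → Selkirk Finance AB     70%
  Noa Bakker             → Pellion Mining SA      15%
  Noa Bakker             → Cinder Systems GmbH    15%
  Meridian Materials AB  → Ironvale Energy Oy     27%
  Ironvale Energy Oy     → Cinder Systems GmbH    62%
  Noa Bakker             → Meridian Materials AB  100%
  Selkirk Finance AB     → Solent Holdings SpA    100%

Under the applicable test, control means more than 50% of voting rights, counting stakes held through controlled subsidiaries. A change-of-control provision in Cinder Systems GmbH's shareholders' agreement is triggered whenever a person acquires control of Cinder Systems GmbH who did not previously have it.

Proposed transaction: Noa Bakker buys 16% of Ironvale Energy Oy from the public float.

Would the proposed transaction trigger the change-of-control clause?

The purchase changes only Noa's holdings, so Noa is the only person who could newly come to control Cinder.
Noa holds 100% of Meridian, so Noa controls Meridian.
Meridian and Noa together hold 27% + 55% = 82% of Ironvale, so Noa controls Ironvale.
Noa and Ironvale together hold 15% + 62% = 77% of Cinder, so Noa controls Cinder.
So Noa already controls Cinder before the transaction.
After the purchase, Noa's direct stake in Ironvale rises to 55% + 16% = 71%.
Noa controlled Cinder already, so this is not a new person acquiring control; every other person's position is unchanged or reduced.
No new person acquires control, so the clause is not triggered.

No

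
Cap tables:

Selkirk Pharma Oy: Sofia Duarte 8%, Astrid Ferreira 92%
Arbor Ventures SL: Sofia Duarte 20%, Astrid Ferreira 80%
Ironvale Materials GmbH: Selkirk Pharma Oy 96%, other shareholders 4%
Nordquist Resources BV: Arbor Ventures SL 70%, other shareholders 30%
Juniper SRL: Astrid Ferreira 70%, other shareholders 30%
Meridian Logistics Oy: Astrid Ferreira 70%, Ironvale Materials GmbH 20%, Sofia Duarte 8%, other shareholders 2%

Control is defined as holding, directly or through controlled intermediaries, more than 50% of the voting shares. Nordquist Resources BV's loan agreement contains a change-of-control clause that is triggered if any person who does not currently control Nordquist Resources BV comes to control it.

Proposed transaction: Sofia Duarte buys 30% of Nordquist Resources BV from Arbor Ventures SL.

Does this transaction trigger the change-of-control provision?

The purchase adds only to Sofia's holdings (Arbor's stake shrinks), so Sofia is the only person who could newly come to control Nordquist.
Sofia's largest direct stake is 20% in Arbor, which does not meet the threshold, so Sofia controls no company.
Neither Sofia nor any entity Sofia controls holds any voting interest in Nordquist.
So before the transaction, Sofia does not control Nordquist.
After the purchase, Sofia holds 30% of Nordquist directly, and Arbor's stake falls to 40%.
After the transaction, Sofia's side holds 30% of Nordquist, not > 50%, so Sofia still does not control Nordquist.
No new person acquires control, so the clause is not triggered.

No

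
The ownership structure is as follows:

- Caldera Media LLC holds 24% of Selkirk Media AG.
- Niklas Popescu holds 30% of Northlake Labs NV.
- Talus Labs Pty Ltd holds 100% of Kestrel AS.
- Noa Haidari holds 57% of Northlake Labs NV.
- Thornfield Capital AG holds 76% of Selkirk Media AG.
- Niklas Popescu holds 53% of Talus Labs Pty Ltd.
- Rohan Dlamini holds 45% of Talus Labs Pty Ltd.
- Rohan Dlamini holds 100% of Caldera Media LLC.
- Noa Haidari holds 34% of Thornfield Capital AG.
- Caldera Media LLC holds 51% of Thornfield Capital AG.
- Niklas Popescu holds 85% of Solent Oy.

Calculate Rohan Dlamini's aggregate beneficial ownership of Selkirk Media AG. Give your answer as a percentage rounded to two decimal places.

62.76%

Rohan reaches Selkirk along 2 paths.
Via Caldera → Thornfield: 100% × 51% × 76% = 38.76%.
Via Caldera: 100% × 24% = 24%.
Total: 38.76% + 24% = 62.76%.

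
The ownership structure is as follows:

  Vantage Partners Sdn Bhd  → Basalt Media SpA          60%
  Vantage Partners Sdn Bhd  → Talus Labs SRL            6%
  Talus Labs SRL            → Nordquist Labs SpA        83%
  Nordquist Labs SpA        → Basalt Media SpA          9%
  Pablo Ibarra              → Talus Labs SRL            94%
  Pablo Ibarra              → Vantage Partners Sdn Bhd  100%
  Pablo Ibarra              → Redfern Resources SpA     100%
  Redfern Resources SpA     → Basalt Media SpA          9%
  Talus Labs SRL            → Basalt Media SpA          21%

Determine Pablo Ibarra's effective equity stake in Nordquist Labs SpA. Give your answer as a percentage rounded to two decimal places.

83.00%

Pablo reaches Nordquist along 2 paths.
Via Vantage → Talus: 100% × 6% × 83% = 4.98%.
Via Talus: 94% × 83% = 78.02%.
Total: 4.98% + 78.02% = 83%.
Rounded: 83.00%.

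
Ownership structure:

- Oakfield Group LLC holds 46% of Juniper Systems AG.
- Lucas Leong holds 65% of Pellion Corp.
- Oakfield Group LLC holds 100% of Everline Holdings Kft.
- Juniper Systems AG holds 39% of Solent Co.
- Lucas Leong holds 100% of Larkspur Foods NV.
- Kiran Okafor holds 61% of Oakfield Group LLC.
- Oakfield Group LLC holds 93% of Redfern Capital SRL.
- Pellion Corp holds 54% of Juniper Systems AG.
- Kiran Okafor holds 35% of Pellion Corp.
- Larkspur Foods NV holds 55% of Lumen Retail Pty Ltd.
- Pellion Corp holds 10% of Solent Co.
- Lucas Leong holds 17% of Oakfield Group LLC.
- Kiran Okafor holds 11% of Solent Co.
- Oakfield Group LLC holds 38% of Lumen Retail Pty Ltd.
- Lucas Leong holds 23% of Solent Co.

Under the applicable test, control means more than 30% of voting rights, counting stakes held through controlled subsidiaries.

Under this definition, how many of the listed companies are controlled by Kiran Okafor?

Kiran holds 35% of Pellion, so Kiran controls Pellion.
Kiran holds 61% of Oakfield, so Kiran controls Oakfield.
Pellion and Oakfield together hold 54% + 46% = 100% of Juniper, so Kiran controls Juniper.
Oakfield holds 100% of Everline, so Kiran controls Everline.
Oakfield holds 38% of Lumen, so Kiran controls Lumen.
Oakfield holds 93% of Redfern, so Kiran controls Redfern.
Pellion and Juniper and Kiran together hold 10% + 39% + 11% = 60% of Solent, so Kiran controls Solent.
No other company's threshold is met.
Kiran controls 7 companies.

7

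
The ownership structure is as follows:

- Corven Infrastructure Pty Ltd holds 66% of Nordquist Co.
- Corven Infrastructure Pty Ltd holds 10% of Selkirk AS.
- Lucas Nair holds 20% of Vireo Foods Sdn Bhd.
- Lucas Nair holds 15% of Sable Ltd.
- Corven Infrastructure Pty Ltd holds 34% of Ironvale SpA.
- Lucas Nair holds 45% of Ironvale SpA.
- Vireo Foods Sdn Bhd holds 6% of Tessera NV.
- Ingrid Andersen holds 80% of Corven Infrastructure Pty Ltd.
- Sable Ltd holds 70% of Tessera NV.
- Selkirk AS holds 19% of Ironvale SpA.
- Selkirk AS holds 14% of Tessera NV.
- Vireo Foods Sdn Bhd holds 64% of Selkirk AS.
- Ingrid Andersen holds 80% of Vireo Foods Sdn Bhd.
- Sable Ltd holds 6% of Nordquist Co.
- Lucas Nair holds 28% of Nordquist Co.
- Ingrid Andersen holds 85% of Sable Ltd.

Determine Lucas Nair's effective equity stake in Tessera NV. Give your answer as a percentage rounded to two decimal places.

13.49%

Lucas reaches Tessera along 3 paths.
Via Vireo → Selkirk: 20% × 64% × 14% = 1.792%.
Via Vireo: 20% × 6% = 1.2%.
Via Sable: 15% × 70% = 10.5%.
Total: 1.792% + 1.2% + 10.5% = 13.492%.
Rounded: 13.49%.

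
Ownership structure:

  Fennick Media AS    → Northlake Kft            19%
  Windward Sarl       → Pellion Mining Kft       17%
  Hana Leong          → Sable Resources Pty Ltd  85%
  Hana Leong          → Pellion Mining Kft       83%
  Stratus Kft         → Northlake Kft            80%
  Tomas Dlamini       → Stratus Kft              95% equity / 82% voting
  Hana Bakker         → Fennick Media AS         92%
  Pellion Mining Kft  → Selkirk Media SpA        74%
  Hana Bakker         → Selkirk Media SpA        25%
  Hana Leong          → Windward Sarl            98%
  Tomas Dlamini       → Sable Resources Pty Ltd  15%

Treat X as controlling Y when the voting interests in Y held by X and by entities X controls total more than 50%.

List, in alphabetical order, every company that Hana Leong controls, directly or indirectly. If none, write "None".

Hana Leong holds 98% of Windward, so Hana Leong controls Windward.
Hana Leong holds 85% of Sable, so Hana Leong controls Sable.
Windward and Hana Leong together hold 17% + 83% = 100% of Pellion, so Hana Leong controls Pellion.
Pellion holds 74% of Selkirk, so Hana Leong controls Selkirk.
No other company's threshold is met.

Pellion Mining Kft, Sable Resources Pty Ltd, Selkirk Media SpA, Windward Sarl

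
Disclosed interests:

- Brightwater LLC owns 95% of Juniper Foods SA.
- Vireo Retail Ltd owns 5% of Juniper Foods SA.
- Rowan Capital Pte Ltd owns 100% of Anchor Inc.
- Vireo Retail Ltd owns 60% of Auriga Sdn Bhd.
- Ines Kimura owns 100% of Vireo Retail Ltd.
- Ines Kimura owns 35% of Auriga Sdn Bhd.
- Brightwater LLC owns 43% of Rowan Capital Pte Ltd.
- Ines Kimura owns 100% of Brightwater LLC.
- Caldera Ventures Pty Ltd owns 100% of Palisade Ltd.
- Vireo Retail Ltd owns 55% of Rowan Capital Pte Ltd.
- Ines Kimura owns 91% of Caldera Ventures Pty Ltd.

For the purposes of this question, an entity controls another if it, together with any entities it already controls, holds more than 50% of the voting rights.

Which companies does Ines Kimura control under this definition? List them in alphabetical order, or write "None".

Ines holds 100% of Brightwater, so Ines controls Brightwater.
Ines holds 100% of Vireo, so Ines controls Vireo.
Ines holds 91% of Caldera, so Ines controls Caldera.
Vireo and Brightwater together hold 5% + 95% = 100% of Juniper, so Ines controls Juniper.
Vireo and Brightwater together hold 55% + 43% = 98% of Rowan, so Ines controls Rowan.
Vireo and Ines together hold 60% + 35% = 95% of Auriga, so Ines controls Auriga.
Caldera holds 100% of Palisade, so Ines controls Palisade.
Rowan holds 100% of Anchor, so Ines controls Anchor.

Anchor Inc, Auriga Sdn Bhd, Brightwater LLC, Caldera Ventures Pty Ltd, Juniper Foods SA, Palisade Ltd, Rowan Capital Pte Ltd, Vireo Retail Ltd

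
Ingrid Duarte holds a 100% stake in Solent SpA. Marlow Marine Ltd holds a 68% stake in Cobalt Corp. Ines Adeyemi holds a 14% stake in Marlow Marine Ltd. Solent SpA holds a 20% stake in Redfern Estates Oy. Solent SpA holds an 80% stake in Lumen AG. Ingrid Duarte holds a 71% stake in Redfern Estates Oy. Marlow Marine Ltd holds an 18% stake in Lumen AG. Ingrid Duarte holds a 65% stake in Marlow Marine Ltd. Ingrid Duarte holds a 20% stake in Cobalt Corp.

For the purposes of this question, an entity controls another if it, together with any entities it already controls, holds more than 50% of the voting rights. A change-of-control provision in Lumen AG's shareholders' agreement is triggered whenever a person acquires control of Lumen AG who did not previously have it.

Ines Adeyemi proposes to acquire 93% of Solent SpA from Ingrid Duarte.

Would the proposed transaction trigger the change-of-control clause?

The purchase adds only to Ines's holdings (Ingrid's stake shrinks), so Ines is the only person who could newly come to control Lumen.
Ines's largest direct stake is 14% in Marlow, which does not meet the threshold, so Ines controls no company.
Neither Ines nor any entity Ines controls holds any voting interest in Lumen.
So before the transaction, Ines does not control Lumen.
After the purchase, Ines holds 93% of Solent directly, and Ingrid's stake falls to 7%.
Ines holds 93% of Solent, so Ines controls Solent.
Solent holds 80% of Lumen, so Ines controls Lumen.
Ines did not control Lumen before and does after, so the clause is triggered.

Yes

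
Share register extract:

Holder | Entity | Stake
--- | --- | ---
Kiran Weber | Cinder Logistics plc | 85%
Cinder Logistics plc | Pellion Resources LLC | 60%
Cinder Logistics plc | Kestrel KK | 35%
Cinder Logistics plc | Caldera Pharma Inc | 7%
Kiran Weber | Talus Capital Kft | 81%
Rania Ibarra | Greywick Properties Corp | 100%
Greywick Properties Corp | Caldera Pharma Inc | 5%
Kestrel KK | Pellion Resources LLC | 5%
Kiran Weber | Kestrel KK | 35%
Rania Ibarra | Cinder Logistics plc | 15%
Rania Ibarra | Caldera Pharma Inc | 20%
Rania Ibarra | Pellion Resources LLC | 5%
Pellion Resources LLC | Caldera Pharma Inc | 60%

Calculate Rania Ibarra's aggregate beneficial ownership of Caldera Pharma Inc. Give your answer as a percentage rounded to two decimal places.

34.61%

Rania reaches Caldera along 6 paths.
Via Cinder: 15% × 7% = 1.05%.
Via Cinder → Pellion: 15% × 60% × 60% = 5.4%.
Via Pellion: 5% × 60% = 3%.
Via Cinder → Kestrel → Pellion: 15% × 35% × 5% × 60% = 0.1575%.
Direct stake: 20% = 20%.
Via Greywick: 100% × 5% = 5%.
Total: 1.05% + 5.4% + 3% + 0.1575% + 20% + 5% = 34.6075%.
Rounded: 34.61%.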